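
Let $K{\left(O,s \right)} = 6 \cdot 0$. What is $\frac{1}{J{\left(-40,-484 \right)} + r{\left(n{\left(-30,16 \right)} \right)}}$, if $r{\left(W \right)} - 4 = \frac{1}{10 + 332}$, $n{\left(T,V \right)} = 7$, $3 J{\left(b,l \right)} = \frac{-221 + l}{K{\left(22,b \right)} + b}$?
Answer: $\frac{1368}{13513} \approx 0.10124$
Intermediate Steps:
$K{\left(O,s \right)} = 0$
$J{\left(b,l \right)} = \frac{-221 + l}{3 b}$ ($J{\left(b,l \right)} = \frac{\left(-221 + l\right) \frac{1}{0 + b}}{3} = \frac{\left(-221 + l\right) \frac{1}{b}}{3} = \frac{\frac{1}{b} \left(-221 + l\right)}{3} = \frac{-221 + l}{3 b}$)
$r{\left(W \right)} = \frac{1369}{342}$ ($r{\left(W \right)} = 4 + \frac{1}{10 + 332} = 4 + \frac{1}{342} = \frac{1369}{342}$)
$\frac{1}{J{\left(-40,-484 \right)} + r{\left(n{\left(-30,16 \right)} \right)}} = \frac{1}{\frac{-221 - 484}{3 \left(-40\right)} + \frac{1369}{342}} = \frac{1}{\frac{1}{3} \left(- \frac{1}{40}\right) \left(-705\right) + \frac{1369}{342}} = \frac{1}{\frac{47}{8} + \frac{1369}{342}} = \frac{1}{\frac{13513}{1368}} = \frac{1368}{13513}$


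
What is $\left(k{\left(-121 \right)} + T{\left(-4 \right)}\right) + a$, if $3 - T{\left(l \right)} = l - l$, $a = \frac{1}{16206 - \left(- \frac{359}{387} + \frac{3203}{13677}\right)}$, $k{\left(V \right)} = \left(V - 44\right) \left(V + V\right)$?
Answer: $\frac{1141844367170169}{28594004092} \approx 39933.0$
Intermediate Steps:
$k{\left(V \right)} = 2 V \left(-44 + V\right)$ ($k{\left(V \right)} = \left(-44 + V\right) 2 V = 2 V \left(-44 + V\right)$)
$a = \frac{1764333}{28594004092}$ ($a = \frac{1}{16206 - - \frac{1223494}{1764333}} = \frac{1}{16206 + \left(- \frac{3203}{13677} + \frac{359}{387}\right)} = \frac{1}{16206 + \frac{1223494}{1764333}} = \frac{1}{\frac{28594004092}{1764333}} = \frac{1764333}{28594004092} \approx 6.1703 \cdot 10^{-5}$)
$T{\left(l \right)} = 3$ ($T{\left(l \right)} = 3 - \left(l - l\right) = 3 - 0 = 3 + 0 = 3$)
$\left(k{\left(-121 \right)} + T{\left(-4 \right)}\right) + a = \left(2 \left(-121\right) \left(-44 - 121\right) + 3\right) + \frac{1764333}{28594004092} = \left(2 \left(-121\right) \left(-165\right) + 3\right) + \frac{1764333}{28594004092} = \left(39930 + 3\right) + \frac{1764333}{28594004092} = 39933 + \frac{1764333}{28594004092} = \frac{1141844367170169}{28594004092}$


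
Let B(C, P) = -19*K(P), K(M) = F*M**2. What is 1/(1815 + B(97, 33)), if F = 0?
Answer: 1/1815 ≈ 0.00055096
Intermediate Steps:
K(M) = 0 (K(M) = 0*M**2 = 0)
B(C, P) = 0 (B(C, P) = -19*0 = 0)
1/(1815 + B(97, 33)) = 1/(1815 + 0) = 1/1815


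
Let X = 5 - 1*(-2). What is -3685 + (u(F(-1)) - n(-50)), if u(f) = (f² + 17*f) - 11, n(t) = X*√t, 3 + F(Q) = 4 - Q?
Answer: -3658 - 35*I*√2 ≈ -3658.0 - 49.497*I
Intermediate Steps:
X = 7 (X = 5 + 2 = 7)
F(Q) = 1 - Q (F(Q) = -3 + (4 - Q) = 1 - Q)
n(t) = 7*√t
u(f) = -11 + f² + 17*f
-3685 + (u(F(-1)) - n(-50)) = -3685 + ((-11 + (1 - 1*(-1))² + 17*(1 - 1*(-1))) - 7*√(-50)) = -3685 + ((-11 + (1 + 1)² + 17*(1 + 1)) - 7*5*I*√2) = -3685 + ((-11 + 2² + 17*2) - 35*I*√2) = -3685 + ((-11 + 4 + 34) - 35*I*√2) = -3685 + (27 - 35*I*√2) = -3658 - 35*I*√2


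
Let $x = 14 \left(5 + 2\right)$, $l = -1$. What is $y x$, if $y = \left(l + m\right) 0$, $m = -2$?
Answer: $0$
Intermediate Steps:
$y = 0$ ($y = \left(-1 - 2\right) 0 = \left(-3\right) 0 = 0$)
$x = 98$ ($x = 14 \cdot 7 = 98$)
$y x = 0 \cdot 98 = 0$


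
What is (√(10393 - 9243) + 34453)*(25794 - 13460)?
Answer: 424943302 + 61670*√46 ≈ 4.2536e+8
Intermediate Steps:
(√(10393 - 9243) + 34453)*(25794 - 13460) = (√1150 + 34453)*12334 = (5*√46 + 34453)*12334 = (34453 + 5*√46)*12334 = 424943302 + 61670*√46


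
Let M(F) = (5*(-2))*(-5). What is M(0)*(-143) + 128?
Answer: -7022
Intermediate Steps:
M(F) = 50 (M(F) = -10*(-5) = 50)
M(0)*(-143) + 128 = 50*(-143) + 128 = -7150 + 128 = -7022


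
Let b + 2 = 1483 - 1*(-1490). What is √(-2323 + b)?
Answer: 18*√2 ≈ 25.456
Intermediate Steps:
b = 2971 (b = -2 + (1483 - 1*(-1490)) = -2 + (1483 + 1490) = -2 + 2973 = 2971)
√(-2323 + b) = √(-2323 + 2971) = √648 = 18*√2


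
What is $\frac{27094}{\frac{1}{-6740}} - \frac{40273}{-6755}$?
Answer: $- \frac{1233554557527}{6755} \approx -1.8261 \cdot 10^{8}$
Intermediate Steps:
$\frac{27094}{\frac{1}{-6740}} - \frac{40273}{-6755} = \frac{27094}{- \frac{1}{6740}} - - \frac{40273}{6755} = 27094 \left(-6740\right) + \frac{40273}{6755} = -182613560 + \frac{40273}{6755} = - \frac{1233554557527}{6755}$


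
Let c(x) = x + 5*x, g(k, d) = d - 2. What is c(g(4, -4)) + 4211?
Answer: 4175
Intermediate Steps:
g(k, d) = -2 + d
c(x) = 6*x
c(g(4, -4)) + 4211 = 6*(-2 - 4) + 4211 = 6*(-6) + 4211 = -36 + 4211 = 4175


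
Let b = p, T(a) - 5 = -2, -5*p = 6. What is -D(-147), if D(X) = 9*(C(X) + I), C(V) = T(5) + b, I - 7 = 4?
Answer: -576/5 ≈ -115.20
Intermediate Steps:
p = -6/5 (p = -⅕*6 = -6/5 ≈ -1.2000)
T(a) = 3 (T(a) = 5 - 2 = 3)
b = -6/5 ≈ -1.2000
I = 11 (I = 7 + 4 = 11)
C(V) = 9/5 (C(V) = 3 - 6/5 = 9/5)
D(X) = 576/5 (D(X) = 9*(9/5 + 11) = 9*(64/5) = 576/5)
-D(-147) = -1*576/5 = -576/5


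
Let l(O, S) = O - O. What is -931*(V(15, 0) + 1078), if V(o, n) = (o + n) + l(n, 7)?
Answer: -1017583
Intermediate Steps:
l(O, S) = 0
V(o, n) = n + o (V(o, n) = (o + n) + 0 = (n + o) + 0 = n + o)
-931*(V(15, 0) + 1078) = -931*((0 + 15) + 1078) = -931*(15 + 1078) = -931*1093 = -1017583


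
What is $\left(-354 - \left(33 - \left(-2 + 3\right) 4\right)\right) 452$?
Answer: $-173116$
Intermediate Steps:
$\left(-354 - \left(33 - \left(-2 + 3\right) 4\right)\right) 452 = \left(-354 + \left(1 \cdot 4 - 33\right)\right) 452 = \left(-354 + \left(4 - 33\right)\right) 452 = \left(-354 - 29\right) 452 = \left(-383\right) 452 = -173116$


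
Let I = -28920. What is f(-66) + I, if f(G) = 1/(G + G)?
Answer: -3817441/132 ≈ -28920.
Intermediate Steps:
f(G) = 1/(2*G)
f(-66) + I = (½)/(-66) - 28920 = (½)*(-1/66) - 28920 = -1/132 - 28920 = -3817441/132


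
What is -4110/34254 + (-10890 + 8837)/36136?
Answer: -36473737/206300424 ≈ -0.17680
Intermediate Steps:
-4110/34254 + (-10890 + 8837)/36136 = -4110*1/34254 - 2053*1/36136 = -685/5709 - 2053/36136 = -36473737/206300424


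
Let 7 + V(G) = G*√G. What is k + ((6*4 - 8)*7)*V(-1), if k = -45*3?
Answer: -919 - 112*I ≈ -919.0 - 112.0*I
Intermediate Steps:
k = -135
V(G) = -7 + G^(3/2) (V(G) = -7 + G*√G = -7 + G^(3/2))
k + ((6*4 - 8)*7)*V(-1) = -135 + ((6*4 - 8)*7)*(-7 + (-1)^(3/2)) = -135 + ((24 - 8)*7)*(-7 - I) = -135 + (16*7)*(-7 - I) = -135 + 112*(-7 - I) = -135 + (-784 - 112*I) = -919 - 112*I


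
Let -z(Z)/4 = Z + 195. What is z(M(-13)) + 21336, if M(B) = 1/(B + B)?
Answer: 267230/13 ≈ 20556.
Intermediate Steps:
M(B) = 1/(2*B)
z(Z) = -780 - 4*Z (z(Z) = -4*(Z + 195) = -4*(195 + Z) = -780 - 4*Z)
z(M(-13)) + 21336 = (-780 - 2/(-13)) + 21336 = (-780 - 2*(-1)/13) + 21336 = (-780 - 4*(-1/26)) + 21336 = (-780 + 2/13) + 21336 = -10138/13 + 21336 = 267230/13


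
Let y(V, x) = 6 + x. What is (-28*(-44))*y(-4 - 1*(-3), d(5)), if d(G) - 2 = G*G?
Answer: 40656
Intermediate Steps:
d(G) = 2 + G**2 (d(G) = 2 + G*G = 2 + G**2)
(-28*(-44))*y(-4 - 1*(-3), d(5)) = (-28*(-44))*(6 + (2 + 5**2)) = 1232*(6 + (2 + 25)) = 1232*(6 + 27) = 1232*33 = 40656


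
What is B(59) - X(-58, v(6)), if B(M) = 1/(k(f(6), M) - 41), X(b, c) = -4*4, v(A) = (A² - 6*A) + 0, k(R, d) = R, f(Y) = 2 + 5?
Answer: 543/34 ≈ 15.971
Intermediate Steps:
f(Y) = 7
v(A) = A² - 6*A
X(b, c) = -16
B(M) = -1/34 (B(M) = 1/(7 - 41) = 1/(-34) = -1/34)
B(59) - X(-58, v(6)) = -1/34 - 1*(-16) = -1/34 + 16 = 543/34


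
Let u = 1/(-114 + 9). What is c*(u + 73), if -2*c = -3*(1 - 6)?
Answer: -3832/7 ≈ -547.43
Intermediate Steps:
u = -1/105 (u = 1/(-105) = -1/105 ≈ -0.0095238)
c = -15/2 (c = -(-3)*(1 - 6)/2 = -(-3)*(-5)/2 = -½*15 = -15/2 ≈ -7.5000)
c*(u + 73) = -15*(-1/105 + 73)/2 = -15/2*7664/105 = -3832/7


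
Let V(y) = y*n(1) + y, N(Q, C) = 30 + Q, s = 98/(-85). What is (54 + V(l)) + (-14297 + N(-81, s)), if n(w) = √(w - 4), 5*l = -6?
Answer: -71476/5 - 6*I*√3/5 ≈ -14295.0 - 2.0785*I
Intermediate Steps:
l = -6/5 (l = (⅕)*(-6) = -6/5 ≈ -1.2000)
s = -98/85 (s = 98*(-1/85) = -98/85 ≈ -1.1529)
n(w) = √(-4 + w)
V(y) = y + I*y*√3 (V(y) = y*√(-4 + 1) + y = y*√(-3) + y = y*(I*√3) + y = I*y*√3 + y = y + I*y*√3)
(54 + V(l)) + (-14297 + N(-81, s)) = (54 - 6*(1 + I*√3)/5) + (-14297 + (30 - 81)) = (54 + (-6/5 - 6*I*√3/5)) + (-14297 - 51) = (264/5 - 6*I*√3/5) - 14348 = -71476/5 - 6*I*√3/5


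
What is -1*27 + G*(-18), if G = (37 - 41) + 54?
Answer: -927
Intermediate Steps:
G = 50 (G = -4 + 54 = 50)
-1*27 + G*(-18) = -1*27 + 50*(-18) = -27 - 900 = -927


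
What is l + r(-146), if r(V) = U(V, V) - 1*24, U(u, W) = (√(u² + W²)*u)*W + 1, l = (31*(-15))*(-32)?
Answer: 14857 + 3112136*√2 ≈ 4.4161e+6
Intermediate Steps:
l = 14880 (l = -465*(-32) = 14880)
U(u, W) = 1 + W*u*√(W² + u²) (U(u, W) = (√(W² + u²)*u)*W + 1 = (u*√(W² + u²))*W + 1 = W*u*√(W² + u²) + 1 = 1 + W*u*√(W² + u²))
r(V) = -23 + √2*V²*√(V²) (r(V) = (1 + V*V*√(V² + V²)) - 1*24 = (1 + V*V*√(2*V²)) - 24 = (1 + V*V*(√2*√(V²))) - 24 = (1 + √2*V²*√(V²)) - 24 = -23 + √2*V²*√(V²))
l + r(-146) = 14880 + (-23 + √2*(-146)²*√((-146)²)) = 14880 + (-23 + √2*21316*√21316) = 14880 + (-23 + √2*21316*146) = 14880 + (-23 + 3112136*√2) = 14857 + 3112136*√2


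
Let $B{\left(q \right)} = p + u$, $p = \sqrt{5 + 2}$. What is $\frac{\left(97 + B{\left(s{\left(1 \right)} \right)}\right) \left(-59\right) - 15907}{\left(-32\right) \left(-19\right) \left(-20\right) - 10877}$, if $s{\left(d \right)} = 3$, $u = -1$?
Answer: $\frac{21571}{23037} + \frac{59 \sqrt{7}}{23037} \approx 0.94314$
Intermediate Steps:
$p = \sqrt{7} \approx 2.6458$
$B{\left(q \right)} = -1 + \sqrt{7}$ ($B{\left(q \right)} = \sqrt{7} - 1 = -1 + \sqrt{7}$)
$\frac{\left(97 + B{\left(s{\left(1 \right)} \right)}\right) \left(-59\right) - 15907}{\left(-32\right) \left(-19\right) \left(-20\right) - 10877} = \frac{\left(97 - \left(1 - \sqrt{7}\right)\right) \left(-59\right) - 15907}{\left(-32\right) \left(-19\right) \left(-20\right) - 10877} = \frac{\left(96 + \sqrt{7}\right) \left(-59\right) - 15907}{608 \left(-20\right) - 10877} = \frac{\left(-5664 - 59 \sqrt{7}\right) - 15907}{-12160 - 10877} = \frac{-21571 - 59 \sqrt{7}}{-23037} = \left(-21571 - 59 \sqrt{7}\right) \left(- \frac{1}{23037}\right) = \frac{21571}{23037} + \frac{59 \sqrt{7}}{23037}$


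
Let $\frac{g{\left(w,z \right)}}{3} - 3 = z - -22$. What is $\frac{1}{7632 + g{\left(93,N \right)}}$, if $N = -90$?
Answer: $\frac{1}{7437} \approx 0.00013446$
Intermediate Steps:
$g{\left(w,z \right)} = 75 + 3 z$ ($g{\left(w,z \right)} = 9 + 3 \left(z - -22\right) = 9 + 3 \left(z + 22\right) = 9 + 3 \left(22 + z\right) = 9 + \left(66 + 3 z\right) = 75 + 3 z$)
$\frac{1}{7632 + g{\left(93,N \right)}} = \frac{1}{7632 + \left(75 + 3 \left(-90\right)\right)} = \frac{1}{7632 + \left(75 - 270\right)} = \frac{1}{7632 - 195} = \frac{1}{7437}$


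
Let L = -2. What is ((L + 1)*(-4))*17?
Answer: 68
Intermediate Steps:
((L + 1)*(-4))*17 = ((-2 + 1)*(-4))*17 = -1*(-4)*17 = 4*17 = 68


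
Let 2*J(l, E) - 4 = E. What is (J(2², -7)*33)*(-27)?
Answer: 2673/2 ≈ 1336.5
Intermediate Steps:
J(l, E) = 2 + E/2
(J(2², -7)*33)*(-27) = ((2 + (½)*(-7))*33)*(-27) = ((2 - 7/2)*33)*(-27) = -3/2*33*(-27) = -99/2*(-27) = 2673/2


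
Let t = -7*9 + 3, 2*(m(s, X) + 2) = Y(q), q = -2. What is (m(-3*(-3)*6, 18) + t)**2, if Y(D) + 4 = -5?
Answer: 17689/4 ≈ 4422.3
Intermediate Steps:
Y(D) = -9 (Y(D) = -4 - 5 = -9)
m(s, X) = -13/2 (m(s, X) = -2 + (1/2)*(-9) = -2 - 9/2 = -13/2)
t = -60 (t = -63 + 3 = -60)
(m(-3*(-3)*6, 18) + t)**2 = (-13/2 - 60)**2 = (-133/2)**2 = 17689/4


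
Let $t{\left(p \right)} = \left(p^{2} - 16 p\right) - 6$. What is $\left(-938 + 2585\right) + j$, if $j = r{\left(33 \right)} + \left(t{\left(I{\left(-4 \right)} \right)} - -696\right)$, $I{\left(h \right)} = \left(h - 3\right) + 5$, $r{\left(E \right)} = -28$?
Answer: $2345$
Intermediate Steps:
$I{\left(h \right)} = 2 + h$ ($I{\left(h \right)} = \left(-3 + h\right) + 5 = 2 + h$)
$t{\left(p \right)} = -6 + p^{2} - 16 p$
$j = 698$ ($j = -28 - \left(-690 - \left(2 - 4\right)^{2} + 16 \left(2 - 4\right)\right) = -28 + \left(\left(-6 + \left(-2\right)^{2} - -32\right) + 696\right) = -28 + \left(\left(-6 + 4 + 32\right) + 696\right) = -28 + \left(30 + 696\right) = -28 + 726 = 698$)
$\left(-938 + 2585\right) + j = \left(-938 + 2585\right) + 698 = 1647 + 698 = 2345$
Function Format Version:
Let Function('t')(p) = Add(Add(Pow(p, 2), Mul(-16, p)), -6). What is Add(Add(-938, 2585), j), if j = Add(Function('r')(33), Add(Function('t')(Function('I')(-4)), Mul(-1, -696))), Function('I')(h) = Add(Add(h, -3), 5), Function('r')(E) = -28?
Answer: 2345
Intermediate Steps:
Function('I')(h) = Add(2, h) (Function('I')(h) = Add(Add(-3, h), 5) = Add(2, h))
Function('t')(p) = Add(-6, Pow(p, 2), Mul(-16, p))
j = 698 (j = Add(-28, Add(Add(-6, Pow(Add(2, -4), 2), Mul(-16, Add(2, -4))), Mul(-1, -696))) = Add(-28, Add(Add(-6, Pow(-2, 2), Mul(-16, -2)), 696)) = Add(-28, Add(Add(-6, 4, 32), 696)) = Add(-28, Add(30, 696)) = Add(-28, 726) = 698)
Add(Add(-938, 2585), j) = Add(Add(-938, 2585), 698) = Add(1647, 698) = 2345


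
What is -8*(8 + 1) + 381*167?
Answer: 63555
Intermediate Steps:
-8*(8 + 1) + 381*167 = -8*9 + 63627 = -72 + 63627 = 63555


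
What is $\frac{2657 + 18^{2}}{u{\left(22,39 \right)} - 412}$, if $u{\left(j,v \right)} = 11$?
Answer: $- \frac{2981}{401} \approx -7.4339$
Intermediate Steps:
$\frac{2657 + 18^{2}}{u{\left(22,39 \right)} - 412} = \frac{2657 + 18^{2}}{11 - 412} = \frac{2657 + 324}{-401} = 2981 \left(- \frac{1}{401}\right) = - \frac{2981}{401}$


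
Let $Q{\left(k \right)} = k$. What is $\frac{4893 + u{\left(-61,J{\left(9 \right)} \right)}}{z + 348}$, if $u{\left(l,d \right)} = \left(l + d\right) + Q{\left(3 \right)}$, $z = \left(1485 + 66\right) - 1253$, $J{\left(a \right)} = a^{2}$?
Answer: $\frac{2458}{323} \approx 7.6099$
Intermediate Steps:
$z = 298$ ($z = 1551 - 1253 = 298$)
$u{\left(l,d \right)} = 3 + d + l$ ($u{\left(l,d \right)} = \left(l + d\right) + 3 = \left(d + l\right) + 3 = 3 + d + l$)
$\frac{4893 + u{\left(-61,J{\left(9 \right)} \right)}}{z + 348} = \frac{4893 + \left(3 + 9^{2} - 61\right)}{298 + 348} = \frac{4893 + \left(3 + 81 - 61\right)}{646} = \left(4893 + 23\right) \frac{1}{646} = 4916 \cdot \frac{1}{646} = \frac{2458}{323}$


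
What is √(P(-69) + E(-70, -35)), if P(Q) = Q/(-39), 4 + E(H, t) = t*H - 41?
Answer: 2*√101686/13 ≈ 49.059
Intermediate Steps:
E(H, t) = -45 + H*t (E(H, t) = -4 + (t*H - 41) = -4 + (H*t - 41) = -4 + (-41 + H*t) = -45 + H*t)
P(Q) = -Q/39 (P(Q) = Q*(-1/39) = -Q/39)
√(P(-69) + E(-70, -35)) = √(-1/39*(-69) + (-45 - 70*(-35))) = √(23/13 + (-45 + 2450)) = √(23/13 + 2405) = √(31288/13) = 2*√101686/13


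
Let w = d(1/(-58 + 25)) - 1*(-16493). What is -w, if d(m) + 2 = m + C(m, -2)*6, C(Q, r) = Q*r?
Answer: -49474/3 ≈ -16491.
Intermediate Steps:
d(m) = -2 - 11*m (d(m) = -2 + (m + (m*(-2))*6) = -2 + (m - 2*m*6) = -2 + (m - 12*m) = -2 - 11*m)
w = 49474/3 (w = (-2 - 11/(-58 + 25)) - 1*(-16493) = (-2 - 11/(-33)) + 16493 = (-2 - 11*(-1/33)) + 16493 = (-2 + 1/3) + 16493 = -5/3 + 16493 = 49474/3 ≈ 16491.)
-w = -1*49474/3 = -49474/3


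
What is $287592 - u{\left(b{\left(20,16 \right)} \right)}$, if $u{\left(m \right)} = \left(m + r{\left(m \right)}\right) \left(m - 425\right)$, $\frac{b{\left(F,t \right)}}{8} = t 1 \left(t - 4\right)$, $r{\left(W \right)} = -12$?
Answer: $-1405572$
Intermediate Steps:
$b{\left(F,t \right)} = 8 t \left(-4 + t\right)$ ($b{\left(F,t \right)} = 8 t 1 \left(t - 4\right) = 8 t \left(-4 + t\right)$)
$u{\left(m \right)} = \left(-425 + m\right) \left(-12 + m\right)$ ($u{\left(m \right)} = \left(m - 12\right) \left(m - 425\right) = \left(-12 + m\right) \left(-425 + m\right) = \left(-425 + m\right) \left(-12 + m\right)$)
$287592 - u{\left(b{\left(20,16 \right)} \right)} = 287592 - \left(5100 + \left(8 \cdot 16 \left(-4 + 16\right)\right)^{2} - 437 \cdot 8 \cdot 16 \left(-4 + 16\right)\right) = 287592 - \left(5100 + \left(8 \cdot 16 \cdot 12\right)^{2} - 437 \cdot 8 \cdot 16 \cdot 12\right) = 287592 - \left(5100 + 1536^{2} - 671232\right) = 287592 - \left(5100 + 2359296 - 671232\right) = 287592 - 1693164 = -1405572$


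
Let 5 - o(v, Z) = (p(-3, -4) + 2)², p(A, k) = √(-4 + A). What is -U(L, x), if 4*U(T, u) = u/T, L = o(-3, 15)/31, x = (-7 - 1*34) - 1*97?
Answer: 2139*I/(8*(√7 + 2*I)) ≈ 48.614 + 64.31*I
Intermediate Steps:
o(v, Z) = 5 - (2 + I*√7)² (o(v, Z) = 5 - (√(-4 - 3) + 2)² = 5 - (√(-7) + 2)² = 5 - (I*√7 + 2)² = 5 - (2 + I*√7)²)
x = -138 (x = (-7 - 34) - 97 = -41 - 97 = -138)
L = 8/31 - 4*I*√7/31 (L = (8 - 4*I*√7)/31 = (8 - 4*I*√7)*(1/31) = 8/31 - 4*I*√7/31 ≈ 0.25806 - 0.34139*I)
U(T, u) = u/(4*T) (U(T, u) = (u/T)/4 = u/(4*T))
-U(L, x) = -(-138)/(4*(8/31 - 4*I*√7/31)) = -(-69)/(2*(8/31 - 4*I*√7/31)) = 69/(2*(8/31 - 4*I*√7/31))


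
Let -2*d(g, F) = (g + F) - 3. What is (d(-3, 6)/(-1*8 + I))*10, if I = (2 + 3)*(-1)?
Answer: 0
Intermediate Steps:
I = -5 (I = 5*(-1) = -5)
d(g, F) = 3/2 - F/2 - g/2 (d(g, F) = -((g + F) - 3)/2 = -((F + g) - 3)/2 = -(-3 + F + g)/2 = 3/2 - F/2 - g/2)
(d(-3, 6)/(-1*8 + I))*10 = ((3/2 - ½*6 - ½*(-3))/(-1*8 - 5))*10 = ((3/2 - 3 + 3/2)/(-8 - 5))*10 = (0/(-13))*10 = -1/13*0*10 = 0*10 = 0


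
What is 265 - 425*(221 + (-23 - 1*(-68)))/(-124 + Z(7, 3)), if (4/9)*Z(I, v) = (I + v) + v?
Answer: 552635/379 ≈ 1458.1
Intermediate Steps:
Z(I, v) = 9*v/2 + 9*I/4 (Z(I, v) = 9*((I + v) + v)/4 = 9*(I + 2*v)/4 = 9*v/2 + 9*I/4)
265 - 425*(221 + (-23 - 1*(-68)))/(-124 + Z(7, 3)) = 265 - 425*(221 + (-23 - 1*(-68)))/(-124 + ((9/2)*3 + (9/4)*7)) = 265 - 425*(221 + (-23 + 68))/(-124 + (27/2 + 63/4)) = 265 - 425*(221 + 45)/(-124 + 117/4) = 265 - 113050/(-379/4) = 265 - 113050*(-4)/379 = 265 - 425*(-1064/379) = 265 + 452200/379 = 552635/379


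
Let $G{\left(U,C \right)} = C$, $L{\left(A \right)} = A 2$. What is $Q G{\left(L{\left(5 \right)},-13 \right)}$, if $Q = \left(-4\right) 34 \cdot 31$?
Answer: $54808$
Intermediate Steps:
$L{\left(A \right)} = 2 A$
$Q = -4216$ ($Q = \left(-136\right) 31 = -4216$)
$Q G{\left(L{\left(5 \right)},-13 \right)} = \left(-4216\right) \left(-13\right) = 54808$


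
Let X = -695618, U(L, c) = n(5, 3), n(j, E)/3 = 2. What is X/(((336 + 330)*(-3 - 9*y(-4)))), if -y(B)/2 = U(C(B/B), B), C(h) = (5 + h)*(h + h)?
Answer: -49687/4995 ≈ -9.9473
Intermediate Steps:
n(j, E) = 6 (n(j, E) = 3*2 = 6)
C(h) = 2*h*(5 + h) (C(h) = (5 + h)*(2*h) = 2*h*(5 + h))
U(L, c) = 6
y(B) = -12 (y(B) = -2*6 = -12)
X/(((336 + 330)*(-3 - 9*y(-4)))) = -695618*1/((-3 - 9*(-12))*(336 + 330)) = -695618*1/(666*(-3 + 108)) = -695618/(666*105) = -695618/69930 = -695618*1/69930 = -49687/4995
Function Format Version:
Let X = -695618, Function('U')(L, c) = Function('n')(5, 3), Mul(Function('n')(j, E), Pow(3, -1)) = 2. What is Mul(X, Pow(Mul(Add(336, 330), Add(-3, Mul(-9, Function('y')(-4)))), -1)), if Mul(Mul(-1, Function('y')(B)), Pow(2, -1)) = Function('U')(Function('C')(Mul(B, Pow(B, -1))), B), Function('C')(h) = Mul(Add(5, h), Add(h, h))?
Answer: Rational(-49687, 4995) ≈ -9.9473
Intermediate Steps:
Function('n')(j, E) = 6 (Function('n')(j, E) = Mul(3, 2) = 6)
Function('C')(h) = Mul(2, h, Add(5, h)) (Function('C')(h) = Mul(Add(5, h), Mul(2, h)) = Mul(2, h, Add(5, h)))
Function('U')(L, c) = 6
Function('y')(B) = -12 (Function('y')(B) = Mul(-2, 6) = -12)
Mul(X, Pow(Mul(Add(336, 330), Add(-3, Mul(-9, Function('y')(-4)))), -1)) = Mul(-695618, Pow(Mul(Add(336, 330), Add(-3, Mul(-9, -12))), -1)) = Mul(-695618, Pow(Mul(666, Add(-3, 108)), -1)) = Mul(-695618, Pow(Mul(666, 105), -1)) = Mul(-695618, Pow(69930, -1)) = Mul(-695618, Rational(1, 69930)) = Rational(-49687, 4995)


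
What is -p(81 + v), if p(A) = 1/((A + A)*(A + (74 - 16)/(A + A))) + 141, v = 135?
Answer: -13165171/93370 ≈ -141.00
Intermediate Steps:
p(A) = 141 + 1/(2*A*(A + 29/A)) (p(A) = 1/((2*A)*(A + 58/((2*A)))) + 141 = 1/((2*A)*(A + 58*(1/(2*A)))) + 141 = 1/((2*A)*(A + 29/A)) + 141 = 1/(2*A*(A + 29/A)) + 141 = 141 + 1/(2*A*(A + 29/A)))
-p(81 + v) = -(8179 + 282*(81 + 135)**2)/(2*(29 + (81 + 135)**2)) = -(8179 + 282*216**2)/(2*(29 + 216**2)) = -(8179 + 282*46656)/(2*(29 + 46656)) = -(8179 + 13156992)/(2*46685) = -13165171/(2*46685) = -1*13165171/93370 = -13165171/93370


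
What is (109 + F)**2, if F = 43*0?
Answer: 11881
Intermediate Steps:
F = 0
(109 + F)**2 = (109 + 0)**2 = 109**2 = 11881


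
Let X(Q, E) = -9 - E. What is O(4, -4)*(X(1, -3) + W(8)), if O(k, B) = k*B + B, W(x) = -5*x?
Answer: 920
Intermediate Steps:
O(k, B) = B + B*k (O(k, B) = B*k + B = B + B*k)
O(4, -4)*(X(1, -3) + W(8)) = (-4*(1 + 4))*((-9 - 1*(-3)) - 5*8) = (-4*5)*((-9 + 3) - 40) = -20*(-6 - 40) = -20*(-46) = 920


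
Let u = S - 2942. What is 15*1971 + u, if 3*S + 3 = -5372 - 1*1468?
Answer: 24342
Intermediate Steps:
S = -2281 (S = -1 + (-5372 - 1*1468)/3 = -1 + (-5372 - 1468)/3 = -1 + (⅓)*(-6840) = -1 - 2280 = -2281)
u = -5223 (u = -2281 - 2942 = -5223)
15*1971 + u = 15*1971 - 5223 = 29565 - 5223 = 24342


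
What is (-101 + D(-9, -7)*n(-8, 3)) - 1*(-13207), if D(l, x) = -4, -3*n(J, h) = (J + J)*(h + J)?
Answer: 39638/3 ≈ 13213.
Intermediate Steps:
n(J, h) = -2*J*(J + h)/3 (n(J, h) = -(J + J)*(h + J)/3 = -2*J*(J + h)/3)
(-101 + D(-9, -7)*n(-8, 3)) - 1*(-13207) = (-101 - (-8)*(-8)*(-8 + 3)/3) - 1*(-13207) = (-101 - (-8)*(-8)*(-5)/3) + 13207 = (-101 - 4*(-80/3)) + 13207 = (-101 + 320/3) + 13207 = 17/3 + 13207 = 39638/3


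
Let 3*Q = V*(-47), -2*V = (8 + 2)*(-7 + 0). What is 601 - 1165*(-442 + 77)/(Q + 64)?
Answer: -402422/1453 ≈ -276.96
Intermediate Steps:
V = 35 (V = -(8 + 2)*(-7 + 0)/2 = -5*(-7) = -½*(-70) = 35)
Q = -1645/3 (Q = (35*(-47))/3 = (⅓)*(-1645) = -1645/3 ≈ -548.33)
601 - 1165*(-442 + 77)/(Q + 64) = 601 - 1165*(-442 + 77)/(-1645/3 + 64) = 601 - (-425225)/(-1453/3) = 601 - (-425225)*(-3)/1453 = 601 - 1165*1095/1453 = 601 - 1275675/1453 = -402422/1453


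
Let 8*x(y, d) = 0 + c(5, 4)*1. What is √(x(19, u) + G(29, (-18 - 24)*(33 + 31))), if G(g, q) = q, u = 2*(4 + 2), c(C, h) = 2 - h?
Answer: I*√10753/2 ≈ 51.848*I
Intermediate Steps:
u = 12 (u = 2*6 = 12)
x(y, d) = -¼ (x(y, d) = (0 + (2 - 1*4)*1)/8 = (0 + (2 - 4)*1)/8 = (0 - 2*1)/8 = (0 - 2)/8 = (⅛)*(-2) = -¼)
√(x(19, u) + G(29, (-18 - 24)*(33 + 31))) = √(-¼ + (-18 - 24)*(33 + 31)) = √(-¼ - 42*64) = √(-¼ - 2688) = √(-10753/4) = I*√10753/2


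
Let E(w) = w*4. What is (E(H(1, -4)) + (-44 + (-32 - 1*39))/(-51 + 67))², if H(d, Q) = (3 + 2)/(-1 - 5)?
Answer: 255025/2304 ≈ 110.69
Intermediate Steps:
H(d, Q) = -⅚ (H(d, Q) = 5/(-6) = 5*(-⅙) = -⅚)
E(w) = 4*w
(E(H(1, -4)) + (-44 + (-32 - 1*39))/(-51 + 67))² = (4*(-⅚) + (-44 + (-32 - 1*39))/(-51 + 67))² = (-10/3 + (-44 + (-32 - 39))/16)² = (-10/3 + (-44 - 71)*(1/16))² = (-10/3 - 115*1/16)² = (-10/3 - 115/16)² = (-505/48)² = 255025/2304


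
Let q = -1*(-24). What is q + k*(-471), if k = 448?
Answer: -210984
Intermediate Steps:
q = 24
q + k*(-471) = 24 + 448*(-471) = 24 - 211008 = -210984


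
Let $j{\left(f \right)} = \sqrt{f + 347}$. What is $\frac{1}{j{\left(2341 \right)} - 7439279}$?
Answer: $- \frac{7439279}{55342872037153} - \frac{8 \sqrt{42}}{55342872037153} \approx -1.3442 \cdot 10^{-7}$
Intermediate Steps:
$j{\left(f \right)} = \sqrt{347 + f}$
$\frac{1}{j{\left(2341 \right)} - 7439279} = \frac{1}{\sqrt{347 + 2341} - 7439279} = \frac{1}{\sqrt{2688} - 7439279} = \frac{1}{8 \sqrt{42} - 7439279} = \frac{1}{-7439279 + 8 \sqrt{42}}$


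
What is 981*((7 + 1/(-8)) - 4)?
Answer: 22563/8 ≈ 2820.4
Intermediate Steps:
981*((7 + 1/(-8)) - 4) = 981*((7 - 1/8) - 4) = 981*(55/8 - 4) = 981*(23/8) = 22563/8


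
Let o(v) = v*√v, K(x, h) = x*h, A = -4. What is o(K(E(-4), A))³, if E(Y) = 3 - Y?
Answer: 1229312*I*√7 ≈ 3.2525e+6*I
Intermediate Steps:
K(x, h) = h*x
o(v) = v^(3/2)
o(K(E(-4), A))³ = ((-4*(3 - 1*(-4)))^(3/2))³ = ((-4*(3 + 4))^(3/2))³ = ((-4*7)^(3/2))³ = ((-28)^(3/2))³ = (-56*I*√7)³ = 1229312*I*√7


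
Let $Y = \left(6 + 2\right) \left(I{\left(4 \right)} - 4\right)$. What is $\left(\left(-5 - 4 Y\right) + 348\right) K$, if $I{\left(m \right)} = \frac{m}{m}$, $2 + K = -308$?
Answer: $-136090$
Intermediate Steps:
$K = -310$ ($K = -2 - 308 = -310$)
$I{\left(m \right)} = 1$
$Y = -24$ ($Y = \left(6 + 2\right) \left(1 - 4\right) = 8 \left(-3\right) = -24$)
$\left(\left(-5 - 4 Y\right) + 348\right) K = \left(\left(-5 - -96\right) + 348\right) \left(-310\right) = \left(\left(-5 + 96\right) + 348\right) \left(-310\right) = \left(91 + 348\right) \left(-310\right) = 439 \left(-310\right) = -136090$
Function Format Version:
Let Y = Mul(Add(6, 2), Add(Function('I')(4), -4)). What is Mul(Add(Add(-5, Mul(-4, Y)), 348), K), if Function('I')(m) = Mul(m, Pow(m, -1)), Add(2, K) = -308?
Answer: -136090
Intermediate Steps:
K = -310 (K = Add(-2, -308) = -310)
Function('I')(m) = 1
Y = -24 (Y = Mul(Add(6, 2), Add(1, -4)) = Mul(8, -3) = -24)
Mul(Add(Add(-5, Mul(-4, Y)), 348), K) = Mul(Add(Add(-5, Mul(-4, -24)), 348), -310) = Mul(Add(Add(-5, 96), 348), -310) = Mul(Add(91, 348), -310) = Mul(439, -310) = -136090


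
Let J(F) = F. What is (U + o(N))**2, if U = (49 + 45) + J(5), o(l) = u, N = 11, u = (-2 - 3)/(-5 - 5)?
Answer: 39601/4 ≈ 9900.3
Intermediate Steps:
u = 1/2 (u = -5/(-10) = -5*(-1/10) = 1/2 ≈ 0.50000)
o(l) = 1/2
U = 99 (U = (49 + 45) + 5 = 94 + 5 = 99)
(U + o(N))**2 = (99 + 1/2)**2 = (199/2)**2 = 39601/4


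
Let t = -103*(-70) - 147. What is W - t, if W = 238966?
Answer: 231903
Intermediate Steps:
t = 7063 (t = 7210 - 147 = 7063)
W - t = 238966 - 1*7063 = 238966 - 7063 = 231903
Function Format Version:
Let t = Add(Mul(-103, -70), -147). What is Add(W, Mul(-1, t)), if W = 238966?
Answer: 231903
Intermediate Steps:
t = 7063 (t = Add(7210, -147) = 7063)
Add(W, Mul(-1, t)) = Add(238966, Mul(-1, 7063)) = Add(238966, -7063) = 231903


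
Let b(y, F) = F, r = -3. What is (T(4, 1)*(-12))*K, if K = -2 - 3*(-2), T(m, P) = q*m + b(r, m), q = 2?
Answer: -576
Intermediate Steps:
T(m, P) = 3*m (T(m, P) = 2*m + m = 3*m)
K = 4 (K = -2 + 6 = 4)
(T(4, 1)*(-12))*K = ((3*4)*(-12))*4 = (12*(-12))*4 = -144*4 = -576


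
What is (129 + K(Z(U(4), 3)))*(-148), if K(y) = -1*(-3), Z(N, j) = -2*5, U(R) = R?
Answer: -19536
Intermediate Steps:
Z(N, j) = -10
K(y) = 3
(129 + K(Z(U(4), 3)))*(-148) = (129 + 3)*(-148) = 132*(-148) = -19536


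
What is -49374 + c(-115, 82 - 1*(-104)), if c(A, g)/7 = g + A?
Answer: -48877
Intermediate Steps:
c(A, g) = 7*A + 7*g (c(A, g) = 7*(g + A) = 7*(A + g) = 7*A + 7*g)
-49374 + c(-115, 82 - 1*(-104)) = -49374 + (7*(-115) + 7*(82 - 1*(-104))) = -49374 + (-805 + 7*(82 + 104)) = -49374 + (-805 + 7*186) = -49374 + (-805 + 1302) = -49374 + 497 = -48877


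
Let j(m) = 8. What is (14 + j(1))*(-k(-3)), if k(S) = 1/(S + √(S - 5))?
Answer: 66/17 + 44*I*√2/17 ≈ 3.8824 + 3.6603*I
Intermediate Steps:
k(S) = 1/(S + √(-5 + S))
(14 + j(1))*(-k(-3)) = (14 + 8)*(-1/(-3 + √(-5 - 3))) = 22*(-1/(-3 + √(-8))) = 22*(-1/(-3 + 2*I*√2)) = -22/(-3 + 2*I*√2)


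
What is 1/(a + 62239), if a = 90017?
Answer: 1/152256 ≈ 6.5679e-6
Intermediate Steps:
1/(a + 62239) = 1/(90017 + 62239) = 1/152256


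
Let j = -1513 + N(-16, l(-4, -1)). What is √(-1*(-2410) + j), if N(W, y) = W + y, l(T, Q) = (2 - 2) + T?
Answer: √877 ≈ 29.614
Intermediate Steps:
l(T, Q) = T (l(T, Q) = 0 + T = T)
j = -1533 (j = -1513 + (-16 - 4) = -1513 - 20 = -1533)
√(-1*(-2410) + j) = √(-1*(-2410) - 1533) = √(2410 - 1533) = √877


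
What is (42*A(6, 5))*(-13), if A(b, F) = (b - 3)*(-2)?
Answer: 3276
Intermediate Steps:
A(b, F) = 6 - 2*b (A(b, F) = (-3 + b)*(-2) = 6 - 2*b)
(42*A(6, 5))*(-13) = (42*(6 - 2*6))*(-13) = (42*(6 - 12))*(-13) = (42*(-6))*(-13) = -252*(-13) = 3276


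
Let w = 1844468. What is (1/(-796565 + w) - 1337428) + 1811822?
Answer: 497118895783/1047903 ≈ 4.7439e+5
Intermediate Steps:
(1/(-796565 + w) - 1337428) + 1811822 = (1/(-796565 + 1844468) - 1337428) + 1811822 = (1/1047903 - 1337428) + 1811822 = -1401494813483/1047903 + 1811822 = 497118895783/1047903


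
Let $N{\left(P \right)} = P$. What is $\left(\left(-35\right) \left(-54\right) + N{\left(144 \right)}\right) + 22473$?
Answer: $24507$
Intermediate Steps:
$\left(\left(-35\right) \left(-54\right) + N{\left(144 \right)}\right) + 22473 = \left(\left(-35\right) \left(-54\right) + 144\right) + 22473 = \left(1890 + 144\right) + 22473 = 2034 + 22473 = 24507$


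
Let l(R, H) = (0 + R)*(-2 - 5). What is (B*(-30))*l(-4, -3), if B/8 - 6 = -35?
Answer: 194880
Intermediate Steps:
B = -232 (B = 48 + 8*(-35) = 48 - 280 = -232)
l(R, H) = -7*R (l(R, H) = R*(-7) = -7*R)
(B*(-30))*l(-4, -3) = (-232*(-30))*(-7*(-4)) = 6960*28 = 194880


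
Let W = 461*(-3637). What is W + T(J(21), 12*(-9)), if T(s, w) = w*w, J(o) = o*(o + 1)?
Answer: -1664993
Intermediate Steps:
J(o) = o*(1 + o)
T(s, w) = w**2
W = -1676657
W + T(J(21), 12*(-9)) = -1676657 + (12*(-9))**2 = -1676657 + (-108)**2 = -1676657 + 11664 = -1664993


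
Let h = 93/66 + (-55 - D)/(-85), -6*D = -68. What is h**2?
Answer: 150872089/31472100 ≈ 4.7938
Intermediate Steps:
D = 34/3 (D = -1/6*(-68) = 34/3 ≈ 11.333)
h = 12283/5610 (h = 93/66 + (-55 - 1*34/3)/(-85) = 93*(1/66) + (-55 - 34/3)*(-1/85) = 31/22 - 199/3*(-1/85) = 31/22 + 199/255 = 12283/5610 ≈ 2.1895)
h**2 = (12283/5610)**2 = 150872089/31472100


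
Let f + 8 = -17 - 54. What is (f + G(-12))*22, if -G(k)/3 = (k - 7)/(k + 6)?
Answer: -1947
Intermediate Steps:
f = -79 (f = -8 + (-17 - 54) = -8 - 71 = -79)
G(k) = -3*(-7 + k)/(6 + k) (G(k) = -3*(k - 7)/(k + 6) = -3*(-7 + k)/(6 + k))
(f + G(-12))*22 = (-79 + 3*(7 - 1*(-12))/(6 - 12))*22 = (-79 + 3*(7 + 12)/(-6))*22 = (-79 + 3*(-⅙)*19)*22 = (-79 - 19/2)*22 = -177/2*22 = -1947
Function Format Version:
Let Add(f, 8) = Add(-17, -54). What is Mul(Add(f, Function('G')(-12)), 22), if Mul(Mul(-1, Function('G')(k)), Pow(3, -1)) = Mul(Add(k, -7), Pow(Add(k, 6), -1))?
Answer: -1947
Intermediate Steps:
f = -79 (f = Add(-8, Add(-17, -54)) = Add(-8, -71) = -79)
Function('G')(k) = Mul(-3, Pow(Add(6, k), -1), Add(-7, k)) (Function('G')(k) = Mul(-3, Mul(Add(k, -7), Pow(Add(k, 6), -1))) = Mul(-3, Mul(Add(-7, k), Pow(Add(6, k), -1))) = Mul(-3, Mul(Pow(Add(6, k), -1), Add(-7, k))) = Mul(-3, Pow(Add(6, k), -1), Add(-7, k)))
Mul(Add(f, Function('G')(-12)), 22) = Mul(Add(-79, Mul(3, Pow(Add(6, -12), -1), Add(7, Mul(-1, -12)))), 22) = Mul(Add(-79, Mul(3, Pow(-6, -1), Add(7, 12))), 22) = Mul(Add(-79, Mul(3, Rational(-1, 6), 19)), 22) = Mul(Add(-79, Rational(-19, 2)), 22) = Mul(Rational(-177, 2), 22) = -1947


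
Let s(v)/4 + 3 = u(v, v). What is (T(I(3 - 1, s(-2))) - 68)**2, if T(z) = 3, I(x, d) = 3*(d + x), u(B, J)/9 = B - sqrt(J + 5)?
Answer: 4225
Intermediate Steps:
u(B, J) = -9*sqrt(5 + J) + 9*B (u(B, J) = 9*(B - sqrt(J + 5)) = 9*(B - sqrt(5 + J)) = -9*sqrt(5 + J) + 9*B)
s(v) = -12 - 36*sqrt(5 + v) + 36*v (s(v) = -12 + 4*(-9*sqrt(5 + v) + 9*v) = -12 + (-36*sqrt(5 + v) + 36*v) = -12 - 36*sqrt(5 + v) + 36*v)
I(x, d) = 3*d + 3*x
(T(I(3 - 1, s(-2))) - 68)**2 = (3 - 68)**2 = (-65)**2 = 4225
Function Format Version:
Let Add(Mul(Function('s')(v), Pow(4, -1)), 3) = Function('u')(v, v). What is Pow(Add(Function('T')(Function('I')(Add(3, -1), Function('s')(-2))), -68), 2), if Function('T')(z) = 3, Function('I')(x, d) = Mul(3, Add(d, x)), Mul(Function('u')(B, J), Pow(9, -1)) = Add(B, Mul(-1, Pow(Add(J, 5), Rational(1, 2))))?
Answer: 4225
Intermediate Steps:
Function('u')(B, J) = Add(Mul(-9, Pow(Add(5, J), Rational(1, 2))), Mul(9, B)) (Function('u')(B, J) = Mul(9, Add(B, Mul(-1, Pow(Add(J, 5), Rational(1, 2))))) = Mul(9, Add(B, Mul(-1, Pow(Add(5, J), Rational(1, 2))))) = Add(Mul(-9, Pow(Add(5, J), Rational(1, 2))), Mul(9, B)))
Function('s')(v) = Add(-12, Mul(-36, Pow(Add(5, v), Rational(1, 2))), Mul(36, v)) (Function('s')(v) = Add(-12, Mul(4, Add(Mul(-9, Pow(Add(5, v), Rational(1, 2))), Mul(9, v)))) = Add(-12, Add(Mul(-36, Pow(Add(5, v), Rational(1, 2))), Mul(36, v))) = Add(-12, Mul(-36, Pow(Add(5, v), Rational(1, 2))), Mul(36, v)))
Function('I')(x, d) = Add(Mul(3, d), Mul(3, x))
Pow(Add(Function('T')(Function('I')(Add(3, -1), Function('s')(-2))), -68), 2) = Pow(Add(3, -68), 2) = Pow(-65, 2) = 4225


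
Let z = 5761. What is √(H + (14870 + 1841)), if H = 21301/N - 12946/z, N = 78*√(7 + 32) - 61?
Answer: √(-33120516500204 + 43254807891750*√39)/(5761*√(-61 + 78*√39)) ≈ 129.46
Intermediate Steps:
N = -61 + 78*√39 (N = 78*√39 - 61 = -61 + 78*√39 ≈ 426.11)
H = -12946/5761 + 21301/(-61 + 78*√39) (H = 21301/(-61 + 78*√39) - 12946/5761 = -12946/5761 + 21301/(-61 + 78*√39) ≈ 47.742)
√(H + (14870 + 1841)) = √((637430813/192215765 + 237354*√39/33365) + (14870 + 1841)) = √((637430813/192215765 + 237354*√39/33365) + 16711) = √(3212755079728/192215765 + 237354*√39/33365)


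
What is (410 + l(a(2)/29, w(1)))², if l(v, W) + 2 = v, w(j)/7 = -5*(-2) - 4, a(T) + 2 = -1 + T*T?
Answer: 140019889/841 ≈ 1.6649e+5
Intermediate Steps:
a(T) = -3 + T² (a(T) = -2 + (-1 + T*T) = -2 + (-1 + T²) = -3 + T²)
w(j) = 42 (w(j) = 7*(-5*(-2) - 4) = 7*(10 - 4) = 7*6 = 42)
l(v, W) = -2 + v
(410 + l(a(2)/29, w(1)))² = (410 + (-2 + (-3 + 2²)/29))² = (410 + (-2 + (-3 + 4)*(1/29)))² = (410 + (-2 + 1*(1/29)))² = (410 + (-2 + 1/29))² = (410 - 57/29)² = (11833/29)² = 140019889/841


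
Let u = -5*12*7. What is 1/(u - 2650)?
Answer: -1/3070 ≈ -0.00032573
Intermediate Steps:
u = -420 (u = -60*7 = -420)
1/(u - 2650) = 1/(-420 - 2650) = 1/(-3070) = -1/3070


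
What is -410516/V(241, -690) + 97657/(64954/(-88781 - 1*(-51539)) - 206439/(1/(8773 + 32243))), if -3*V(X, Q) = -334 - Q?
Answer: 48544429524436013214/14032597160902909 ≈ 3459.4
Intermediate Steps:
V(X, Q) = 334/3 + Q/3 (V(X, Q) = -(-334 - Q)/3 = 334/3 + Q/3)
-410516/V(241, -690) + 97657/(64954/(-88781 - 1*(-51539)) - 206439/(1/(8773 + 32243))) = -410516/(334/3 + (1/3)*(-690)) + 97657/(64954/(-88781 - 1*(-51539)) - 206439/(1/(8773 + 32243))) = -410516/(334/3 - 230) + 97657/(64954/(-88781 + 51539) - 206439/(1/41016)) = -410516/(-356/3) + 97657/(64954/(-37242) - 206439/1/41016) = -410516*(-3/356) + 97657/(64954*(-1/37242) - 206439*41016) = 307887/89 + 97657/(-32477/18621 - 8467302024) = 307887/89 + 97657/(-157669631021381/18621) = 307887/89 + 97657*(-18621/157669631021381) = 307887/89 - 1818470997/157669631021381 = 48544429524436013214/14032597160902909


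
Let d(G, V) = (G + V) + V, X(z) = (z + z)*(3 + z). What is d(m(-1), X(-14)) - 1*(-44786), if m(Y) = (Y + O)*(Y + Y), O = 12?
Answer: 45380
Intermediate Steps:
m(Y) = 2*Y*(12 + Y) (m(Y) = (Y + 12)*(Y + Y) = (12 + Y)*(2*Y) = 2*Y*(12 + Y))
X(z) = 2*z*(3 + z) (X(z) = (2*z)*(3 + z) = 2*z*(3 + z))
d(G, V) = G + 2*V
d(m(-1), X(-14)) - 1*(-44786) = (2*(-1)*(12 - 1) + 2*(2*(-14)*(3 - 14))) - 1*(-44786) = (2*(-1)*11 + 2*(2*(-14)*(-11))) + 44786 = (-22 + 2*308) + 44786 = (-22 + 616) + 44786 = 594 + 44786 = 45380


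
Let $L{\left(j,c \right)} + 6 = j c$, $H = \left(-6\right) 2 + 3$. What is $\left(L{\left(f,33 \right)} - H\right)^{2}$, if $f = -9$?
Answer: $86436$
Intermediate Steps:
$H = -9$ ($H = -12 + 3 = -9$)
$L{\left(j,c \right)} = -6 + c j$ ($L{\left(j,c \right)} = -6 + j c = -6 + c j$)
$\left(L{\left(f,33 \right)} - H\right)^{2} = \left(\left(-6 + 33 \left(-9\right)\right) - -9\right)^{2} = \left(\left(-6 - 297\right) + 9\right)^{2} = \left(-303 + 9\right)^{2} = \left(-294\right)^{2} = 86436$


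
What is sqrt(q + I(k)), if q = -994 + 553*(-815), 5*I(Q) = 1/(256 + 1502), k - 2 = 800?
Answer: I*sqrt(34899344056110)/8790 ≈ 672.08*I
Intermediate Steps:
k = 802 (k = 2 + 800 = 802)
I(Q) = 1/8790 (I(Q) = 1/(5*(256 + 1502)) = (1/5)/1758 = (1/5)*(1/1758) = 1/8790)
q = -451689 (q = -994 - 450695 = -451689)
sqrt(q + I(k)) = sqrt(-451689 + 1/8790) = sqrt(-3970346309/8790) = I*sqrt(34899344056110)/8790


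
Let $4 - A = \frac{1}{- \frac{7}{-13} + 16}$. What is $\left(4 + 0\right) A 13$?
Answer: $\frac{44044}{215} \approx 204.86$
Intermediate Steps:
$A = \frac{847}{215}$ ($A = 4 - \frac{1}{- \frac{7}{-13} + 16} = 4 - \frac{1}{\left(-7\right) \left(- \frac{1}{13}\right) + 16} = 4 - \frac{1}{\frac{7}{13} + 16} = 4 - \frac{1}{\frac{215}{13}} = 4 - \frac{13}{215} = \frac{847}{215} \approx 3.9395$)
$\left(4 + 0\right) A 13 = \left(4 + 0\right) \frac{847}{215} \cdot 13 = 4 \cdot \frac{847}{215} \cdot 13 = \frac{3388}{215} \cdot 13 = \frac{44044}{215}$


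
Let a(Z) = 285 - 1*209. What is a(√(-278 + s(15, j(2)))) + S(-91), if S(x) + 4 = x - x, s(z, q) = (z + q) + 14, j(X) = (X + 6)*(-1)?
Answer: 72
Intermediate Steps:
j(X) = -6 - X (j(X) = (6 + X)*(-1) = -6 - X)
s(z, q) = 14 + q + z (s(z, q) = (q + z) + 14 = 14 + q + z)
S(x) = -4 (S(x) = -4 + (x - x) = -4 + 0 = -4)
a(Z) = 76 (a(Z) = 285 - 209 = 76)
a(√(-278 + s(15, j(2)))) + S(-91) = 76 - 4 = 72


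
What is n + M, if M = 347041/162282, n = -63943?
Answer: -10376450885/162282 ≈ -63941.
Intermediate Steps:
M = 347041/162282 (M = 347041*(1/162282) = 347041/162282 ≈ 2.1385)
n + M = -63943 + 347041/162282 = -10376450885/162282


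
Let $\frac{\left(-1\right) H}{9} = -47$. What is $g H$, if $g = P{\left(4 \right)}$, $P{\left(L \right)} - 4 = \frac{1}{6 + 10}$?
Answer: $\frac{27495}{16} \approx 1718.4$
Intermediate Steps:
$P{\left(L \right)} = \frac{65}{16}$ ($P{\left(L \right)} = 4 + \frac{1}{6 + 10} = 4 + \frac{1}{16} = \frac{65}{16}$)
$g = \frac{65}{16} \approx 4.0625$
$H = 423$ ($H = \left(-9\right) \left(-47\right) = 423$)
$g H = \frac{65}{16} \cdot 423 = \frac{27495}{16}$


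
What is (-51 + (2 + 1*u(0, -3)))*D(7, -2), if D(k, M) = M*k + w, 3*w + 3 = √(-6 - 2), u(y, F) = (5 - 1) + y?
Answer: 675 - 30*I*√2 ≈ 675.0 - 42.426*I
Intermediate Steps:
u(y, F) = 4 + y
w = -1 + 2*I*√2/3 (w = -1 + √(-6 - 2)/3 = -1 + √(-8)/3 = -1 + (2*I*√2)/3 = -1 + 2*I*√2/3 ≈ -1.0 + 0.94281*I)
D(k, M) = -1 + M*k + 2*I*√2/3 (D(k, M) = M*k + (-1 + 2*I*√2/3) = -1 + M*k + 2*I*√2/3)
(-51 + (2 + 1*u(0, -3)))*D(7, -2) = (-51 + (2 + 1*(4 + 0)))*(-1 - 2*7 + 2*I*√2/3) = (-51 + (2 + 1*4))*(-1 - 14 + 2*I*√2/3) = (-51 + (2 + 4))*(-15 + 2*I*√2/3) = (-51 + 6)*(-15 + 2*I*√2/3) = -45*(-15 + 2*I*√2/3) = 675 - 30*I*√2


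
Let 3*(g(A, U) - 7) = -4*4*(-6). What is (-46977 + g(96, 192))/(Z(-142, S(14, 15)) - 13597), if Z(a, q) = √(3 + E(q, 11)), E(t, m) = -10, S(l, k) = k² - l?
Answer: 319107993/92439208 + 23469*I*√7/92439208 ≈ 3.4521 + 0.00067172*I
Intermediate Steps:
g(A, U) = 39 (g(A, U) = 7 + (-4*4*(-6))/3 = 7 + (-16*(-6))/3 = 7 + (⅓)*96 = 7 + 32 = 39)
Z(a, q) = I*√7 (Z(a, q) = √(3 - 10) = √(-7) = I*√7)
(-46977 + g(96, 192))/(Z(-142, S(14, 15)) - 13597) = (-46977 + 39)/(I*√7 - 13597) = -46938/(-13597 + I*√7)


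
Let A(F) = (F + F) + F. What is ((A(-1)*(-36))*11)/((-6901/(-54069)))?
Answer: 958716/103 ≈ 9307.9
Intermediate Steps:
A(F) = 3*F (A(F) = 2*F + F = 3*F)
((A(-1)*(-36))*11)/((-6901/(-54069))) = (((3*(-1))*(-36))*11)/((-6901/(-54069))) = (-3*(-36)*11)/((-6901*(-1/54069))) = (108*11)/(103/807) = 1188*(807/103) = 958716/103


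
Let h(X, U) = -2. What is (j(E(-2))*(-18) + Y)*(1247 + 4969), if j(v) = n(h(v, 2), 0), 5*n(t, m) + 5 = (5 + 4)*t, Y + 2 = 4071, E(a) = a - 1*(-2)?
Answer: 129037944/5 ≈ 2.5808e+7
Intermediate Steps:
E(a) = 2 + a (E(a) = a + 2 = 2 + a)
Y = 4069 (Y = -2 + 4071 = 4069)
n(t, m) = -1 + 9*t/5 (n(t, m) = -1 + ((5 + 4)*t)/5 = -1 + (9*t)/5 = -1 + 9*t/5)
j(v) = -23/5 (j(v) = -1 + (9/5)*(-2) = -1 - 18/5 = -23/5)
(j(E(-2))*(-18) + Y)*(1247 + 4969) = (-23/5*(-18) + 4069)*(1247 + 4969) = (414/5 + 4069)*6216 = (20759/5)*6216 = 129037944/5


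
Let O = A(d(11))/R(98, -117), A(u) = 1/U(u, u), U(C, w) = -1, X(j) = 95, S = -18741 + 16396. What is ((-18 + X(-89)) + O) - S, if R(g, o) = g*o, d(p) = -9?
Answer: 27770653/11466 ≈ 2422.0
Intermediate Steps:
S = -2345
A(u) = -1 (A(u) = 1/(-1) = -1)
O = 1/11466 (O = -1/(98*(-117)) = -1/(-11466) = -1*(-1/11466) = 1/11466 ≈ 8.7214e-5)
((-18 + X(-89)) + O) - S = ((-18 + 95) + 1/11466) - 1*(-2345) = (77 + 1/11466) + 2345 = 882883/11466 + 2345 = 27770653/11466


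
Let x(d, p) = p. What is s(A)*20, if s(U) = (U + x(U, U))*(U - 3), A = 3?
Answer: 0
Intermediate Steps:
s(U) = 2*U*(-3 + U) (s(U) = (U + U)*(U - 3) = (2*U)*(-3 + U) = 2*U*(-3 + U))
s(A)*20 = (2*3*(-3 + 3))*20 = (2*3*0)*20 = 0*20 = 0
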